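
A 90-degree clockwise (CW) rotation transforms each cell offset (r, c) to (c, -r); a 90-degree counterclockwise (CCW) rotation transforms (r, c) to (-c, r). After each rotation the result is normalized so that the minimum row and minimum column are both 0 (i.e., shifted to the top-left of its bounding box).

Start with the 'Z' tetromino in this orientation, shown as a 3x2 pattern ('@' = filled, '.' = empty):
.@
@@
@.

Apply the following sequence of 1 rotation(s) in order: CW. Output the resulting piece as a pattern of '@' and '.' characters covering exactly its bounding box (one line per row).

Start:
.@
@@
@.
After rotation 1 (CW):
@@.
.@@

Answer: @@.
.@@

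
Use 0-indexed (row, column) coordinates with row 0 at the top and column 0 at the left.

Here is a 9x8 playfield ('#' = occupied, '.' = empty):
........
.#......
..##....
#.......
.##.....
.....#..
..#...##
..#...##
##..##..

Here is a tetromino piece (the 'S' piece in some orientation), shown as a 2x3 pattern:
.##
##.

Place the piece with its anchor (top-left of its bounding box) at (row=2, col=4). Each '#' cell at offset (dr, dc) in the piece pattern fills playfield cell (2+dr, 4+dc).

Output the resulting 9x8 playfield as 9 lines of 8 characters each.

Answer: ........
.#......
..##.##.
#...##..
.##.....
.....#..
..#...##
..#...##
##..##..

Derivation:
Fill (2+0,4+1) = (2,5)
Fill (2+0,4+2) = (2,6)
Fill (2+1,4+0) = (3,4)
Fill (2+1,4+1) = (3,5)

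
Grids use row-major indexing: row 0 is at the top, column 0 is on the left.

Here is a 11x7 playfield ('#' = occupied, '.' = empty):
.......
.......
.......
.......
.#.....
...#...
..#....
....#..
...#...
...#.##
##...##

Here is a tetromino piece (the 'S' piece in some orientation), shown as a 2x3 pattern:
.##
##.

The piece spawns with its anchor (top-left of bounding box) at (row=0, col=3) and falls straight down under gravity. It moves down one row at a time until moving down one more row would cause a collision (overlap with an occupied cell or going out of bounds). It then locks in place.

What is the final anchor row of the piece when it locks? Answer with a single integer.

Spawn at (row=0, col=3). Try each row:
  row 0: fits
  row 1: fits
  row 2: fits
  row 3: fits
  row 4: blocked -> lock at row 3

Answer: 3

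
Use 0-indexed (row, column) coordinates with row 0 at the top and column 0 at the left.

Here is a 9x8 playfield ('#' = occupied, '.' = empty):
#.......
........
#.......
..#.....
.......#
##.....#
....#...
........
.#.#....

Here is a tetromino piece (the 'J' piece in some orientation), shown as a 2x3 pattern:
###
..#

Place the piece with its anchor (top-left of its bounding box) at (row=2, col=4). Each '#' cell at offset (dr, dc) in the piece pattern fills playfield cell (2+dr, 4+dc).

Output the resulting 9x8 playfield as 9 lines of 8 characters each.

Fill (2+0,4+0) = (2,4)
Fill (2+0,4+1) = (2,5)
Fill (2+0,4+2) = (2,6)
Fill (2+1,4+2) = (3,6)

Answer: #.......
........
#...###.
..#...#.
.......#
##.....#
....#...
........
.#.#....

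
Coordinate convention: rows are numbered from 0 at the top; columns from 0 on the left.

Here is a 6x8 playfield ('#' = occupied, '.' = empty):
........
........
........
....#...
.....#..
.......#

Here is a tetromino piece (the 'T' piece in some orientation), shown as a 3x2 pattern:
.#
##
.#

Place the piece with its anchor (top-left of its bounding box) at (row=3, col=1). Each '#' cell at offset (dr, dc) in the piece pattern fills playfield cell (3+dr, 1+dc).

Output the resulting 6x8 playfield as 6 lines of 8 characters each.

Fill (3+0,1+1) = (3,2)
Fill (3+1,1+0) = (4,1)
Fill (3+1,1+1) = (4,2)
Fill (3+2,1+1) = (5,2)

Answer: ........
........
........
..#.#...
.##..#..
..#....#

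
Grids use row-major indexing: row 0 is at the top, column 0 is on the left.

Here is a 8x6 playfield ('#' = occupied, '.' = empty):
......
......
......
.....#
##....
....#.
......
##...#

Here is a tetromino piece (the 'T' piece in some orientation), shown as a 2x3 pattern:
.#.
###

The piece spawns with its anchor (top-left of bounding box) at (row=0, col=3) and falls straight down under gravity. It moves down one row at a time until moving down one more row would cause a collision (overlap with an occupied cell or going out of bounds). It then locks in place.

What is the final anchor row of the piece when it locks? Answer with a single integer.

Spawn at (row=0, col=3). Try each row:
  row 0: fits
  row 1: fits
  row 2: blocked -> lock at row 1

Answer: 1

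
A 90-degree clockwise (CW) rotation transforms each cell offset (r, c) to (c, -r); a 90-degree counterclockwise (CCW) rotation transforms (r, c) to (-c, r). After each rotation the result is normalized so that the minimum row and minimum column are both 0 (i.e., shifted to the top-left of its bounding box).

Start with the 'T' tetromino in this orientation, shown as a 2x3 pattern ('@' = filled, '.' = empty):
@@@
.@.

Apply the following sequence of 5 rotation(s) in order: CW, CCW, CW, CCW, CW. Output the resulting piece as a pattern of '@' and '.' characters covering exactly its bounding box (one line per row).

Start:
@@@
.@.
After rotation 1 (CW):
.@
@@
.@
After rotation 2 (CCW):
@@@
.@.
After rotation 3 (CW):
.@
@@
.@
After rotation 4 (CCW):
@@@
.@.
After rotation 5 (CW):
.@
@@
.@

Answer: .@
@@
.@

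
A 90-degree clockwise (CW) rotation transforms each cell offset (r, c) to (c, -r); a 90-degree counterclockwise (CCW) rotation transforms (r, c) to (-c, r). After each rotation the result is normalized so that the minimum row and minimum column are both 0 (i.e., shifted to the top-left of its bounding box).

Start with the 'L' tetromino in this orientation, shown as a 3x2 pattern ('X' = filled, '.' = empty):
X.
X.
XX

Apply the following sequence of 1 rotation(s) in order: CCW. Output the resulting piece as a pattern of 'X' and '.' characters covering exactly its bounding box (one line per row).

Answer: ..X
XXX

Derivation:
Start:
X.
X.
XX
After rotation 1 (CCW):
..X
XXX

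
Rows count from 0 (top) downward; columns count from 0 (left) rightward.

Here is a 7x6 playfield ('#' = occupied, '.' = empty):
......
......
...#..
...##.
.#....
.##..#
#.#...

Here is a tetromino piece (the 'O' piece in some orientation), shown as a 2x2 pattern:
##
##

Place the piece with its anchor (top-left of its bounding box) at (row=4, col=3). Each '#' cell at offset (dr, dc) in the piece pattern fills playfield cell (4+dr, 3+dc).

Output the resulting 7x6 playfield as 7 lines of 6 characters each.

Answer: ......
......
...#..
...##.
.#.##.
.#####
#.#...

Derivation:
Fill (4+0,3+0) = (4,3)
Fill (4+0,3+1) = (4,4)
Fill (4+1,3+0) = (5,3)
Fill (4+1,3+1) = (5,4)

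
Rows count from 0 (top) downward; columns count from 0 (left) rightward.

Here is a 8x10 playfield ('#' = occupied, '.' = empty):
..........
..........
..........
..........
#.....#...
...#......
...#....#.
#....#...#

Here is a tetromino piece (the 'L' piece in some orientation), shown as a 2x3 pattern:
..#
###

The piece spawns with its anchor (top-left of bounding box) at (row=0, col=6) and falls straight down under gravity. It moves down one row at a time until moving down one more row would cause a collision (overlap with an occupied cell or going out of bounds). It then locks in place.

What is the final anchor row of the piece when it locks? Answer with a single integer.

Answer: 2

Derivation:
Spawn at (row=0, col=6). Try each row:
  row 0: fits
  row 1: fits
  row 2: fits
  row 3: blocked -> lock at row 2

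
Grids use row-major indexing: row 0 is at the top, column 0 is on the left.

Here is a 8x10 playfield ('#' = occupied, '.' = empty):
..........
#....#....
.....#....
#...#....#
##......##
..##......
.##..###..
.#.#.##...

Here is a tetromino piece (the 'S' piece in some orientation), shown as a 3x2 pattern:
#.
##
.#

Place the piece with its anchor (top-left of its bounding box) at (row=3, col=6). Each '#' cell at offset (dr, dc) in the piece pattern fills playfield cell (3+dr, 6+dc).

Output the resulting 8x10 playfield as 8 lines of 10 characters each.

Answer: ..........
#....#....
.....#....
#...#.#..#
##....####
..##...#..
.##..###..
.#.#.##...

Derivation:
Fill (3+0,6+0) = (3,6)
Fill (3+1,6+0) = (4,6)
Fill (3+1,6+1) = (4,7)
Fill (3+2,6+1) = (5,7)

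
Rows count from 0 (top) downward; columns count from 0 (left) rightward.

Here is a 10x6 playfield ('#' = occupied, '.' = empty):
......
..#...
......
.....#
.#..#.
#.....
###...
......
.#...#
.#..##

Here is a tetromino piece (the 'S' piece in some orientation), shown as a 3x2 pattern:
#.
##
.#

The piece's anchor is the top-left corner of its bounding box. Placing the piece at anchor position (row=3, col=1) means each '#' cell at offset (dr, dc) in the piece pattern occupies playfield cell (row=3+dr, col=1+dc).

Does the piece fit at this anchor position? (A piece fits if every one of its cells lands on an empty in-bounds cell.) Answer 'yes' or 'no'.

Answer: no

Derivation:
Check each piece cell at anchor (3, 1):
  offset (0,0) -> (3,1): empty -> OK
  offset (1,0) -> (4,1): occupied ('#') -> FAIL
  offset (1,1) -> (4,2): empty -> OK
  offset (2,1) -> (5,2): empty -> OK
All cells valid: no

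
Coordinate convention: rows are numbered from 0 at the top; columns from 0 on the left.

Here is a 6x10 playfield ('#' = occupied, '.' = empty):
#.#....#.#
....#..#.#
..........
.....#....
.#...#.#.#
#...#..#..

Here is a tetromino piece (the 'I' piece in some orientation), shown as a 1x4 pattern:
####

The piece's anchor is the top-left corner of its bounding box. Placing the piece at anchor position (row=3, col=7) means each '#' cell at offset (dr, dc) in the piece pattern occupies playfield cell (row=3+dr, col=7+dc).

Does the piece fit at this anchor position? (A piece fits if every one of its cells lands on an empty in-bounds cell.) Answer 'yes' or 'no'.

Check each piece cell at anchor (3, 7):
  offset (0,0) -> (3,7): empty -> OK
  offset (0,1) -> (3,8): empty -> OK
  offset (0,2) -> (3,9): empty -> OK
  offset (0,3) -> (3,10): out of bounds -> FAIL
All cells valid: no

Answer: no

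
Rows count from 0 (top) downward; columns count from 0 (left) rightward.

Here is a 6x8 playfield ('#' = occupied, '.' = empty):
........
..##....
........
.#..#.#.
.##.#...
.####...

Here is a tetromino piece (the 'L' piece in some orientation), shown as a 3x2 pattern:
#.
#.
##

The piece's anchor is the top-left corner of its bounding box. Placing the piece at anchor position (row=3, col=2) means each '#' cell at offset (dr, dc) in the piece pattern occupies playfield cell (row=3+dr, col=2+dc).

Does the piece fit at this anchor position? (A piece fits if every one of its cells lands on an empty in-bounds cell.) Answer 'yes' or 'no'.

Answer: no

Derivation:
Check each piece cell at anchor (3, 2):
  offset (0,0) -> (3,2): empty -> OK
  offset (1,0) -> (4,2): occupied ('#') -> FAIL
  offset (2,0) -> (5,2): occupied ('#') -> FAIL
  offset (2,1) -> (5,3): occupied ('#') -> FAIL
All cells valid: no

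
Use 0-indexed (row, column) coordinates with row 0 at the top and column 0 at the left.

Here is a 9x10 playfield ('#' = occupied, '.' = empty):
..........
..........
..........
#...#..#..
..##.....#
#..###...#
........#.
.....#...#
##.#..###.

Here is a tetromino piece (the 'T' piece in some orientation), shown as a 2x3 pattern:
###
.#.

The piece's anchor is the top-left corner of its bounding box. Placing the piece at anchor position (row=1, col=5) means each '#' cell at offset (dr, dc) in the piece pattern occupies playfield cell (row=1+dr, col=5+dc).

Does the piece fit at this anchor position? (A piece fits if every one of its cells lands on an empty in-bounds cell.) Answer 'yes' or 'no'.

Answer: yes

Derivation:
Check each piece cell at anchor (1, 5):
  offset (0,0) -> (1,5): empty -> OK
  offset (0,1) -> (1,6): empty -> OK
  offset (0,2) -> (1,7): empty -> OK
  offset (1,1) -> (2,6): empty -> OK
All cells valid: yes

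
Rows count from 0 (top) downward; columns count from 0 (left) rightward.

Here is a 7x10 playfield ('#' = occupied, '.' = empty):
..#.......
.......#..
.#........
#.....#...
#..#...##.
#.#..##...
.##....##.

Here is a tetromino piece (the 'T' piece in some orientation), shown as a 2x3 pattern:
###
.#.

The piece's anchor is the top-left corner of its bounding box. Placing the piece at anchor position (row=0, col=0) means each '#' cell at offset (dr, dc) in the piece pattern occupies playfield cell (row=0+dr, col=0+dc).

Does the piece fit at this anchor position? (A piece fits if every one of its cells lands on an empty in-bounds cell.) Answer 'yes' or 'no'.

Check each piece cell at anchor (0, 0):
  offset (0,0) -> (0,0): empty -> OK
  offset (0,1) -> (0,1): empty -> OK
  offset (0,2) -> (0,2): occupied ('#') -> FAIL
  offset (1,1) -> (1,1): empty -> OK
All cells valid: no

Answer: no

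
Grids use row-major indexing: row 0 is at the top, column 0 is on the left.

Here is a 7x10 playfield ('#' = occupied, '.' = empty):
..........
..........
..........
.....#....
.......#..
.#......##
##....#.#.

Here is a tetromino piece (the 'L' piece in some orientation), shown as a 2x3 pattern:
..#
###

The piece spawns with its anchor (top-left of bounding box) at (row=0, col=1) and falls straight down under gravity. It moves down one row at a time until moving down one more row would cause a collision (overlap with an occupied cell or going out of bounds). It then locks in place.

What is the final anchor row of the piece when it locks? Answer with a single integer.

Spawn at (row=0, col=1). Try each row:
  row 0: fits
  row 1: fits
  row 2: fits
  row 3: fits
  row 4: blocked -> lock at row 3

Answer: 3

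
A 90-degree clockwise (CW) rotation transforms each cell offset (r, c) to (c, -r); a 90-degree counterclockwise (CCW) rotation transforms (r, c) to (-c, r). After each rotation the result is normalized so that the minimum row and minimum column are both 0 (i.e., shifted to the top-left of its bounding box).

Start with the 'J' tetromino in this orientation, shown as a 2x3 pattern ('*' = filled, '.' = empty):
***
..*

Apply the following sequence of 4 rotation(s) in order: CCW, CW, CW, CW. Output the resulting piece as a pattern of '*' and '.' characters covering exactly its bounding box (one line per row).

Answer: *..
***

Derivation:
Start:
***
..*
After rotation 1 (CCW):
**
*.
*.
After rotation 2 (CW):
***
..*
After rotation 3 (CW):
.*
.*
**
After rotation 4 (CW):
*..
***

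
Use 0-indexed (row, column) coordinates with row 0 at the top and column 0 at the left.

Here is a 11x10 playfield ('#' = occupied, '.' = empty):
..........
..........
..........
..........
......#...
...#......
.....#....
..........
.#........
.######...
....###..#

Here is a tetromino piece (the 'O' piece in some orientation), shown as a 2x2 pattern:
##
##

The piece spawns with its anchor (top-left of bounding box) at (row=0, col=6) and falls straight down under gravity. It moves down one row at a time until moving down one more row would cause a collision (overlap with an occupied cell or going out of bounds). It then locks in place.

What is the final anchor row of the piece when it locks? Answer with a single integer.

Spawn at (row=0, col=6). Try each row:
  row 0: fits
  row 1: fits
  row 2: fits
  row 3: blocked -> lock at row 2

Answer: 2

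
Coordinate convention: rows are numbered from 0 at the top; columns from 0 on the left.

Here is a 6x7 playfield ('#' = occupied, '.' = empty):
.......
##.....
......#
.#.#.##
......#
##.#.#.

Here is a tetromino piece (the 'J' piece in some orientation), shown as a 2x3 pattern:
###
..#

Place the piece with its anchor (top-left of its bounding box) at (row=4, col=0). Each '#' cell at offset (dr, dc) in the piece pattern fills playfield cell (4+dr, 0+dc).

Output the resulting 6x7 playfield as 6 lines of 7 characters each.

Answer: .......
##.....
......#
.#.#.##
###...#
####.#.

Derivation:
Fill (4+0,0+0) = (4,0)
Fill (4+0,0+1) = (4,1)
Fill (4+0,0+2) = (4,2)
Fill (4+1,0+2) = (5,2)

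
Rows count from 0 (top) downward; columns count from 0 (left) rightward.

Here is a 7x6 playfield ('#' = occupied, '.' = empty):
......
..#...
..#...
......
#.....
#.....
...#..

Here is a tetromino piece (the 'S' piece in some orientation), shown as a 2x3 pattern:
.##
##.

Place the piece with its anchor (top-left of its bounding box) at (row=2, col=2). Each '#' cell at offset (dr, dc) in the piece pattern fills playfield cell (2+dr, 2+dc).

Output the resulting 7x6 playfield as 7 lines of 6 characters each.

Fill (2+0,2+1) = (2,3)
Fill (2+0,2+2) = (2,4)
Fill (2+1,2+0) = (3,2)
Fill (2+1,2+1) = (3,3)

Answer: ......
..#...
..###.
..##..
#.....
#.....
...#..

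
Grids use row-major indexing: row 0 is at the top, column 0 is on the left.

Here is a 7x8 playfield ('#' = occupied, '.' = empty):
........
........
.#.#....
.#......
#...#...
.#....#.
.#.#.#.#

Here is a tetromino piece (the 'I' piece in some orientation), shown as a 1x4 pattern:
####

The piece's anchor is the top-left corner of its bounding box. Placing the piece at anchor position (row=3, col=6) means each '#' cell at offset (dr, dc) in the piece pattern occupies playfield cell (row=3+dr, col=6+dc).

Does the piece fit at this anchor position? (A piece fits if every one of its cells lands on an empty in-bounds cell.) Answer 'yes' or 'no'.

Answer: no

Derivation:
Check each piece cell at anchor (3, 6):
  offset (0,0) -> (3,6): empty -> OK
  offset (0,1) -> (3,7): empty -> OK
  offset (0,2) -> (3,8): out of bounds -> FAIL
  offset (0,3) -> (3,9): out of bounds -> FAIL
All cells valid: no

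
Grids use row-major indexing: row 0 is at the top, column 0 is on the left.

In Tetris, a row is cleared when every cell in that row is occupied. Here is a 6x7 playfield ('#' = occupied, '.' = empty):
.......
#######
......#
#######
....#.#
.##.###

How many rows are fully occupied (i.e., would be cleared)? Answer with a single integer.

Answer: 2

Derivation:
Check each row:
  row 0: 7 empty cells -> not full
  row 1: 0 empty cells -> FULL (clear)
  row 2: 6 empty cells -> not full
  row 3: 0 empty cells -> FULL (clear)
  row 4: 5 empty cells -> not full
  row 5: 2 empty cells -> not full
Total rows cleared: 2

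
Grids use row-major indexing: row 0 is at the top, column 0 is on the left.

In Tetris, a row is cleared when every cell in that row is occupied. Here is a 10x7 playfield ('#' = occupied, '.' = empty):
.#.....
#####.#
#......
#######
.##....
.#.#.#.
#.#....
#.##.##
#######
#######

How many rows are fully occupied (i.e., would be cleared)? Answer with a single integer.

Answer: 3

Derivation:
Check each row:
  row 0: 6 empty cells -> not full
  row 1: 1 empty cell -> not full
  row 2: 6 empty cells -> not full
  row 3: 0 empty cells -> FULL (clear)
  row 4: 5 empty cells -> not full
  row 5: 4 empty cells -> not full
  row 6: 5 empty cells -> not full
  row 7: 2 empty cells -> not full
  row 8: 0 empty cells -> FULL (clear)
  row 9: 0 empty cells -> FULL (clear)
Total rows cleared: 3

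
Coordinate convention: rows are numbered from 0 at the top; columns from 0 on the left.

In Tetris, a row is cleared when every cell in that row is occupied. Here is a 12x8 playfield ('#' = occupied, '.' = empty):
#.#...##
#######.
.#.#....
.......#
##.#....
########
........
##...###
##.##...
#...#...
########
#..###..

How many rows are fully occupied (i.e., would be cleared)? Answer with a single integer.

Check each row:
  row 0: 4 empty cells -> not full
  row 1: 1 empty cell -> not full
  row 2: 6 empty cells -> not full
  row 3: 7 empty cells -> not full
  row 4: 5 empty cells -> not full
  row 5: 0 empty cells -> FULL (clear)
  row 6: 8 empty cells -> not full
  row 7: 3 empty cells -> not full
  row 8: 4 empty cells -> not full
  row 9: 6 empty cells -> not full
  row 10: 0 empty cells -> FULL (clear)
  row 11: 4 empty cells -> not full
Total rows cleared: 2

Answer: 2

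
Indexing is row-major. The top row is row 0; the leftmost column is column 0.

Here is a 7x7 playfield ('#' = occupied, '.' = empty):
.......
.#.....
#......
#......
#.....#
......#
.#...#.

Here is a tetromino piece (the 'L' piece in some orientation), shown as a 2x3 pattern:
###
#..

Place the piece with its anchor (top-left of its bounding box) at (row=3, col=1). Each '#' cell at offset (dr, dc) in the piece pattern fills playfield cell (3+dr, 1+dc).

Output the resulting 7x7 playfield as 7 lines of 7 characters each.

Fill (3+0,1+0) = (3,1)
Fill (3+0,1+1) = (3,2)
Fill (3+0,1+2) = (3,3)
Fill (3+1,1+0) = (4,1)

Answer: .......
.#.....
#......
####...
##....#
......#
.#...#.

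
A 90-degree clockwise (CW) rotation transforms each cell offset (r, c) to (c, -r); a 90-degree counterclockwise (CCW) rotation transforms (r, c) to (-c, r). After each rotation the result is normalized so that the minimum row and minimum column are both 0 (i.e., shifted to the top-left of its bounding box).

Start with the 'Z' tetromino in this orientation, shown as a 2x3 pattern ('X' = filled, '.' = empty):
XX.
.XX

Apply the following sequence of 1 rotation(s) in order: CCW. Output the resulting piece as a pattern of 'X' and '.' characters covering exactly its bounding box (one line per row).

Answer: .X
XX
X.

Derivation:
Start:
XX.
.XX
After rotation 1 (CCW):
.X
XX
X.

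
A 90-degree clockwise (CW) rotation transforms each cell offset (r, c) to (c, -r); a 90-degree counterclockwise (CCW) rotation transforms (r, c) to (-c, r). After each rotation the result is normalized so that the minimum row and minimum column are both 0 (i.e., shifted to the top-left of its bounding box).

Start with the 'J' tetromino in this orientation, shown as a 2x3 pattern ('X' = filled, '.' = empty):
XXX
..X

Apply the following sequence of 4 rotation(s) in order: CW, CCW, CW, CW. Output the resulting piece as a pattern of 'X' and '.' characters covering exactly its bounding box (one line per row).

Start:
XXX
..X
After rotation 1 (CW):
.X
.X
XX
After rotation 2 (CCW):
XXX
..X
After rotation 3 (CW):
.X
.X
XX
After rotation 4 (CW):
X..
XXX

Answer: X..
XXX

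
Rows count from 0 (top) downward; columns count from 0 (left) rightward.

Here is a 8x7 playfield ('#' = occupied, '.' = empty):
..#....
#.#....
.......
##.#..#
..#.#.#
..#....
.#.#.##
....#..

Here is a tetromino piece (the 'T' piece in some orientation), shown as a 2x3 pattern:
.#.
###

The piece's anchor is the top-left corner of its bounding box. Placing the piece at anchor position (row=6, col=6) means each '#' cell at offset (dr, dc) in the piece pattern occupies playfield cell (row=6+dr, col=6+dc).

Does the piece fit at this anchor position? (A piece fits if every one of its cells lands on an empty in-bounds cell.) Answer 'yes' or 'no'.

Check each piece cell at anchor (6, 6):
  offset (0,1) -> (6,7): out of bounds -> FAIL
  offset (1,0) -> (7,6): empty -> OK
  offset (1,1) -> (7,7): out of bounds -> FAIL
  offset (1,2) -> (7,8): out of bounds -> FAIL
All cells valid: no

Answer: no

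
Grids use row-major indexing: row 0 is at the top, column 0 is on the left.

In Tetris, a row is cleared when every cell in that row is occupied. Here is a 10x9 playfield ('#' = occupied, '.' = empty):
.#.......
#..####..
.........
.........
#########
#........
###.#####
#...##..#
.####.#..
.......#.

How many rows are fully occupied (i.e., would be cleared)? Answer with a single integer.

Check each row:
  row 0: 8 empty cells -> not full
  row 1: 4 empty cells -> not full
  row 2: 9 empty cells -> not full
  row 3: 9 empty cells -> not full
  row 4: 0 empty cells -> FULL (clear)
  row 5: 8 empty cells -> not full
  row 6: 1 empty cell -> not full
  row 7: 5 empty cells -> not full
  row 8: 4 empty cells -> not full
  row 9: 8 empty cells -> not full
Total rows cleared: 1

Answer: 1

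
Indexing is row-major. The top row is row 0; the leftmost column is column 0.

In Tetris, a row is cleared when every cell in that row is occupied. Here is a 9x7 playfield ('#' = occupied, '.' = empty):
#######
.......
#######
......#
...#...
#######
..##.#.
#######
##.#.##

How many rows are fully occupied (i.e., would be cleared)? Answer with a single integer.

Answer: 4

Derivation:
Check each row:
  row 0: 0 empty cells -> FULL (clear)
  row 1: 7 empty cells -> not full
  row 2: 0 empty cells -> FULL (clear)
  row 3: 6 empty cells -> not full
  row 4: 6 empty cells -> not full
  row 5: 0 empty cells -> FULL (clear)
  row 6: 4 empty cells -> not full
  row 7: 0 empty cells -> FULL (clear)
  row 8: 2 empty cells -> not full
Total rows cleared: 4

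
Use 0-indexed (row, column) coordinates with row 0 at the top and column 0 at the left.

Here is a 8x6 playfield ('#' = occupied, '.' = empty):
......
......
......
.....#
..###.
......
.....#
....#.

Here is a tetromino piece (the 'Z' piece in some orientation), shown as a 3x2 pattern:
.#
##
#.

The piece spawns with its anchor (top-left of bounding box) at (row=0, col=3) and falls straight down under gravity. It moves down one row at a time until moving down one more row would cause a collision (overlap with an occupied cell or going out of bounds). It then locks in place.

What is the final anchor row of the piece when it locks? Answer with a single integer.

Answer: 1

Derivation:
Spawn at (row=0, col=3). Try each row:
  row 0: fits
  row 1: fits
  row 2: blocked -> lock at row 1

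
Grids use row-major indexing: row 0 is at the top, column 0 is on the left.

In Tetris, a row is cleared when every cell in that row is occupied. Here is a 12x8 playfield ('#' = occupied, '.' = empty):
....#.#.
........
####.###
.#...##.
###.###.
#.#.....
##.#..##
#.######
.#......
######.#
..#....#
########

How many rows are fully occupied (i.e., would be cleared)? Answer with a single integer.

Check each row:
  row 0: 6 empty cells -> not full
  row 1: 8 empty cells -> not full
  row 2: 1 empty cell -> not full
  row 3: 5 empty cells -> not full
  row 4: 2 empty cells -> not full
  row 5: 6 empty cells -> not full
  row 6: 3 empty cells -> not full
  row 7: 1 empty cell -> not full
  row 8: 7 empty cells -> not full
  row 9: 1 empty cell -> not full
  row 10: 6 empty cells -> not full
  row 11: 0 empty cells -> FULL (clear)
Total rows cleared: 1

Answer: 1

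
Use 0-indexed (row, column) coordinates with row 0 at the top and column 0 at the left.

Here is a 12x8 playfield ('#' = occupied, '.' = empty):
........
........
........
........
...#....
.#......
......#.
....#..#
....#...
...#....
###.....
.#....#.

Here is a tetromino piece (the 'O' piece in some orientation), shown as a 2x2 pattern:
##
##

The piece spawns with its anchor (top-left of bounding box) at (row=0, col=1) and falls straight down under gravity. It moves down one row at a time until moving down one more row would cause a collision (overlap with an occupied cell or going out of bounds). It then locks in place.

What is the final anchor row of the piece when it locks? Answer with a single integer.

Spawn at (row=0, col=1). Try each row:
  row 0: fits
  row 1: fits
  row 2: fits
  row 3: fits
  row 4: blocked -> lock at row 3

Answer: 3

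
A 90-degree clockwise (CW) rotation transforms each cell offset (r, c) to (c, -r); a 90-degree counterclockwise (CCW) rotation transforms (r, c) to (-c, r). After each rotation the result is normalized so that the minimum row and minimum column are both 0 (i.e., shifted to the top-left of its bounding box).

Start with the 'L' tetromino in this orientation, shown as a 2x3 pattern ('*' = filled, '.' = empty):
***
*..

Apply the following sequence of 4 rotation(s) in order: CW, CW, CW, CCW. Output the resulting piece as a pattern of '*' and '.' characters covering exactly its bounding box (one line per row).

Answer: ..*
***

Derivation:
Start:
***
*..
After rotation 1 (CW):
**
.*
.*
After rotation 2 (CW):
..*
***
After rotation 3 (CW):
*.
*.
**
After rotation 4 (CCW):
..*
***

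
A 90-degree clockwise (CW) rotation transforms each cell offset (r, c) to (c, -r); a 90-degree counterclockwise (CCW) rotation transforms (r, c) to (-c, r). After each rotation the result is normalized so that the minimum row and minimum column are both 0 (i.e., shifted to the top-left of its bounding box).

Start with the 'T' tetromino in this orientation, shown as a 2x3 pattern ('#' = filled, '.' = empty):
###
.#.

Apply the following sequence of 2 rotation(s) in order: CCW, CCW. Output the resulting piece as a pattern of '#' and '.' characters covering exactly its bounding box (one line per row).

Answer: .#.
###

Derivation:
Start:
###
.#.
After rotation 1 (CCW):
#.
##
#.
After rotation 2 (CCW):
.#.
###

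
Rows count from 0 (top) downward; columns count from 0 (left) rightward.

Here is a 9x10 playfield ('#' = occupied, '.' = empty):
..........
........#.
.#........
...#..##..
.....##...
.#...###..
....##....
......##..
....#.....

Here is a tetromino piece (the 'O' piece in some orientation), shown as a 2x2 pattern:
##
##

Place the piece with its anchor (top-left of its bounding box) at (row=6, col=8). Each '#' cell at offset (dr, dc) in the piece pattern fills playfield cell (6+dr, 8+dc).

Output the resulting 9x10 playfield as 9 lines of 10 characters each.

Answer: ..........
........#.
.#........
...#..##..
.....##...
.#...###..
....##..##
......####
....#.....

Derivation:
Fill (6+0,8+0) = (6,8)
Fill (6+0,8+1) = (6,9)
Fill (6+1,8+0) = (7,8)
Fill (6+1,8+1) = (7,9)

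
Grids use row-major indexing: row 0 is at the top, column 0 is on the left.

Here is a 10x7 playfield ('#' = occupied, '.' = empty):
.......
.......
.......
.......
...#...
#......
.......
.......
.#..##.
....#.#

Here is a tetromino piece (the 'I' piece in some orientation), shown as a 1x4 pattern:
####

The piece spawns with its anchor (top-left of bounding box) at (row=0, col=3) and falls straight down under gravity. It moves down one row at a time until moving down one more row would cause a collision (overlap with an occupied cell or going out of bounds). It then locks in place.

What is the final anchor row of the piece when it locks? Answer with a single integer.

Spawn at (row=0, col=3). Try each row:
  row 0: fits
  row 1: fits
  row 2: fits
  row 3: fits
  row 4: blocked -> lock at row 3

Answer: 3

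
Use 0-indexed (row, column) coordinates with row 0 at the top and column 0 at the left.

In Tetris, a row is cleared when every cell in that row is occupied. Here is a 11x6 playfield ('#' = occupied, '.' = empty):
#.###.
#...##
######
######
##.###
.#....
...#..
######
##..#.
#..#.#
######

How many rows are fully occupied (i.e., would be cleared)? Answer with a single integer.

Check each row:
  row 0: 2 empty cells -> not full
  row 1: 3 empty cells -> not full
  row 2: 0 empty cells -> FULL (clear)
  row 3: 0 empty cells -> FULL (clear)
  row 4: 1 empty cell -> not full
  row 5: 5 empty cells -> not full
  row 6: 5 empty cells -> not full
  row 7: 0 empty cells -> FULL (clear)
  row 8: 3 empty cells -> not full
  row 9: 3 empty cells -> not full
  row 10: 0 empty cells -> FULL (clear)
Total rows cleared: 4

Answer: 4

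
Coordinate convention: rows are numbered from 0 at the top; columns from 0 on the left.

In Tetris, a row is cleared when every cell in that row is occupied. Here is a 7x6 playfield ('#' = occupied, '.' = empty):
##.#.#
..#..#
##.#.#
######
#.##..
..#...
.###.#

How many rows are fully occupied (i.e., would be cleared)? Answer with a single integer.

Check each row:
  row 0: 2 empty cells -> not full
  row 1: 4 empty cells -> not full
  row 2: 2 empty cells -> not full
  row 3: 0 empty cells -> FULL (clear)
  row 4: 3 empty cells -> not full
  row 5: 5 empty cells -> not full
  row 6: 2 empty cells -> not full
Total rows cleared: 1

Answer: 1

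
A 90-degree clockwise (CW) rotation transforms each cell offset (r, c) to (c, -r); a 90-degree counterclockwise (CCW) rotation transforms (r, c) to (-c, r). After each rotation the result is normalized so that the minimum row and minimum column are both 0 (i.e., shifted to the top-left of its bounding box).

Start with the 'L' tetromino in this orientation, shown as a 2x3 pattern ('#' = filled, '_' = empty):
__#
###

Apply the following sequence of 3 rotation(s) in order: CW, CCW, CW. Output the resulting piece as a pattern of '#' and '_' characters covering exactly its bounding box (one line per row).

Answer: #_
#_
##

Derivation:
Start:
__#
###
After rotation 1 (CW):
#_
#_
##
After rotation 2 (CCW):
__#
###
After rotation 3 (CW):
#_
#_
##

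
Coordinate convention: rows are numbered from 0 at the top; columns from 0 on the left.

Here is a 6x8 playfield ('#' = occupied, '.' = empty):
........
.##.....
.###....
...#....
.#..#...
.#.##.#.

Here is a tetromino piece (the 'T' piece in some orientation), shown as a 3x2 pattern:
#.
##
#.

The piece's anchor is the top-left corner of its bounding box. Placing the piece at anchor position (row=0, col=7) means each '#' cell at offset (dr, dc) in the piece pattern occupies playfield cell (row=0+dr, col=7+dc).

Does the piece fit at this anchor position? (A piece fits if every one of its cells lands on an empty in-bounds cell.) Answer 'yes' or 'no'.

Answer: no

Derivation:
Check each piece cell at anchor (0, 7):
  offset (0,0) -> (0,7): empty -> OK
  offset (1,0) -> (1,7): empty -> OK
  offset (1,1) -> (1,8): out of bounds -> FAIL
  offset (2,0) -> (2,7): empty -> OK
All cells valid: no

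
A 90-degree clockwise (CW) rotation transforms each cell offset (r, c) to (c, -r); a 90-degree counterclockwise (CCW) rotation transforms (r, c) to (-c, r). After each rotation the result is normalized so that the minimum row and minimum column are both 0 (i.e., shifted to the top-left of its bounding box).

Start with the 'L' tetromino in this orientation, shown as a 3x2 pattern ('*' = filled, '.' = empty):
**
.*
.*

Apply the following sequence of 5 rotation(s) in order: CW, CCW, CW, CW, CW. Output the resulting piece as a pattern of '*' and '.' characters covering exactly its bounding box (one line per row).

Answer: ***
*..

Derivation:
Start:
**
.*
.*
After rotation 1 (CW):
..*
***
After rotation 2 (CCW):
**
.*
.*
After rotation 3 (CW):
..*
***
After rotation 4 (CW):
*.
*.
**
After rotation 5 (CW):
***
*..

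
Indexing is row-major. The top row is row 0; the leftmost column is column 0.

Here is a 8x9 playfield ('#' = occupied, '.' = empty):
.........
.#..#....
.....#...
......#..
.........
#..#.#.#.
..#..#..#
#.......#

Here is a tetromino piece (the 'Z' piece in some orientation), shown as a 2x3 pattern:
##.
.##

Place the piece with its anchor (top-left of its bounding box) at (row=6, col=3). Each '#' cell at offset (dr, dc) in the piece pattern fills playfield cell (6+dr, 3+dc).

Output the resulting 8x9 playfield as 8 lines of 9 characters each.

Fill (6+0,3+0) = (6,3)
Fill (6+0,3+1) = (6,4)
Fill (6+1,3+1) = (7,4)
Fill (6+1,3+2) = (7,5)

Answer: .........
.#..#....
.....#...
......#..
.........
#..#.#.#.
..####..#
#...##..#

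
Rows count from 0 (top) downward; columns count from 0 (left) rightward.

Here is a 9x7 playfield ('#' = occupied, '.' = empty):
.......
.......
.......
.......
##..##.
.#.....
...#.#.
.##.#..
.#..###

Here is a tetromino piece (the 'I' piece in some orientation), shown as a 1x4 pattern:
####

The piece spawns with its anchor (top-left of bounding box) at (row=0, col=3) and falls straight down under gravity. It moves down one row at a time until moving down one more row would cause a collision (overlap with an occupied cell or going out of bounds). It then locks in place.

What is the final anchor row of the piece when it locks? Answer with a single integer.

Answer: 3

Derivation:
Spawn at (row=0, col=3). Try each row:
  row 0: fits
  row 1: fits
  row 2: fits
  row 3: fits
  row 4: blocked -> lock at row 3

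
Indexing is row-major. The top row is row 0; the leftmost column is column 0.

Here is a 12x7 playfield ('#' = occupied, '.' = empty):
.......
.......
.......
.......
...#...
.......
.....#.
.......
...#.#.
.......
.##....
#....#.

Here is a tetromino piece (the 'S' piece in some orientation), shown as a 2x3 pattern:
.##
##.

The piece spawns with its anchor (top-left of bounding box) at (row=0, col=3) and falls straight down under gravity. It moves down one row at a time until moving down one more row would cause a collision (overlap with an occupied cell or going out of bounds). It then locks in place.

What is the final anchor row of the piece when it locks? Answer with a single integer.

Answer: 2

Derivation:
Spawn at (row=0, col=3). Try each row:
  row 0: fits
  row 1: fits
  row 2: fits
  row 3: blocked -> lock at row 2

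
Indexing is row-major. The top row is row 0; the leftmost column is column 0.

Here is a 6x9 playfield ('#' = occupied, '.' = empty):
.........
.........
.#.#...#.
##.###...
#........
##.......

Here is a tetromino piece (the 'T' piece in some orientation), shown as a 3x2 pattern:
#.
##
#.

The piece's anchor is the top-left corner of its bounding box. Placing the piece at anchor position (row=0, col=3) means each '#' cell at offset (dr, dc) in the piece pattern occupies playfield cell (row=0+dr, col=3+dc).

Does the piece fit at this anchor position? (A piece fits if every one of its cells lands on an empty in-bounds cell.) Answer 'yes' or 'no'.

Check each piece cell at anchor (0, 3):
  offset (0,0) -> (0,3): empty -> OK
  offset (1,0) -> (1,3): empty -> OK
  offset (1,1) -> (1,4): empty -> OK
  offset (2,0) -> (2,3): occupied ('#') -> FAIL
All cells valid: no

Answer: no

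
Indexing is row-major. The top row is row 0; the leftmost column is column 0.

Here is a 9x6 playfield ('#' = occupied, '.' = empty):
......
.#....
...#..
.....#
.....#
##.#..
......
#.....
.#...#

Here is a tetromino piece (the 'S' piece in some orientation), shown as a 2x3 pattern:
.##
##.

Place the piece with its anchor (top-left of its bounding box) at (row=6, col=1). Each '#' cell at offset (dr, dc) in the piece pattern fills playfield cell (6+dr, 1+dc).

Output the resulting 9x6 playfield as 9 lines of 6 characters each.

Fill (6+0,1+1) = (6,2)
Fill (6+0,1+2) = (6,3)
Fill (6+1,1+0) = (7,1)
Fill (6+1,1+1) = (7,2)

Answer: ......
.#....
...#..
.....#
.....#
##.#..
..##..
###...
.#...#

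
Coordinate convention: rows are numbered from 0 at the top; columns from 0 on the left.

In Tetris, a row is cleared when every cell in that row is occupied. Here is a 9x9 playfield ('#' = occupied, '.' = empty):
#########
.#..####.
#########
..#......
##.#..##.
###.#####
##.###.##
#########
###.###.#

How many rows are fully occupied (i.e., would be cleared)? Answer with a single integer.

Check each row:
  row 0: 0 empty cells -> FULL (clear)
  row 1: 4 empty cells -> not full
  row 2: 0 empty cells -> FULL (clear)
  row 3: 8 empty cells -> not full
  row 4: 4 empty cells -> not full
  row 5: 1 empty cell -> not full
  row 6: 2 empty cells -> not full
  row 7: 0 empty cells -> FULL (clear)
  row 8: 2 empty cells -> not full
Total rows cleared: 3

Answer: 3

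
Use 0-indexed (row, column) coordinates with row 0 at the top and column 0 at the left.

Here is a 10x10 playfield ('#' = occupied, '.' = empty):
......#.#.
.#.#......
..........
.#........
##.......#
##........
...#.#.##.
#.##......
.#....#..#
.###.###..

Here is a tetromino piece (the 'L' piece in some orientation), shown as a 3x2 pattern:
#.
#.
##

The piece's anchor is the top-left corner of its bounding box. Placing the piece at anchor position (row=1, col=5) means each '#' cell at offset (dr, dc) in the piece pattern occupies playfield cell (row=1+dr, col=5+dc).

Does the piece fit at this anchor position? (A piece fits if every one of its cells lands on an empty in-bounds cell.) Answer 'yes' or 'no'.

Check each piece cell at anchor (1, 5):
  offset (0,0) -> (1,5): empty -> OK
  offset (1,0) -> (2,5): empty -> OK
  offset (2,0) -> (3,5): empty -> OK
  offset (2,1) -> (3,6): empty -> OK
All cells valid: yes

Answer: yes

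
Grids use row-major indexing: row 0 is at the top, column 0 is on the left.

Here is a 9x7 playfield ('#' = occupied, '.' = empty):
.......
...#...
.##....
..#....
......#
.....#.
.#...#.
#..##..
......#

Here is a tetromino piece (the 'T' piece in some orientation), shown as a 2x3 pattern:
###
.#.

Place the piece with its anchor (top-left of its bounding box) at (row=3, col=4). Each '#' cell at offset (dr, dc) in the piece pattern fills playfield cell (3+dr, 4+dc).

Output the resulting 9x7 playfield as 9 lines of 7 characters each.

Answer: .......
...#...
.##....
..#.###
.....##
.....#.
.#...#.
#..##..
......#

Derivation:
Fill (3+0,4+0) = (3,4)
Fill (3+0,4+1) = (3,5)
Fill (3+0,4+2) = (3,6)
Fill (3+1,4+1) = (4,5)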